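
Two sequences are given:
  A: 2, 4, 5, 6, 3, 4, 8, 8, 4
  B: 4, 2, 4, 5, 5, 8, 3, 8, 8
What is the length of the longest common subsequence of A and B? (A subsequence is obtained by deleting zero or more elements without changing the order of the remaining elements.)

6

Backtracking the LCS table gives one alignment: 2 (A1,B2) → 4 (A2,B3) → 5 (A3,B5) → 3 (A5,B7) → 8 (A7,B8) → 8 (A8,B9).
So the longest common subsequence has length 6.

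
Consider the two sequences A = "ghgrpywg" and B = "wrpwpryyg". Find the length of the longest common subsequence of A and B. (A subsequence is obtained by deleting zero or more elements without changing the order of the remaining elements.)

Backtracking the LCS table gives one alignment: r (A4,B2) → p (A5,B5) → y (A6,B8) → g (A8,B9).
So the longest common subsequence has length 4.

4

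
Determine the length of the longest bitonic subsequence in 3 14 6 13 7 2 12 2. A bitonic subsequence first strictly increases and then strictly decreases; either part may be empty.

Let inc[i] be the LIS ending at i and dec[i] the longest strictly decreasing subsequence starting at i. inc = [1, 2, 2, 3, 3, 1, 4, 1], dec = [2, 4, 2, 3, 2, 1, 2, 1].
max_i inc[i]+dec[i]−1 = 5, with one witness 3, 14, 13, 12, 2.

5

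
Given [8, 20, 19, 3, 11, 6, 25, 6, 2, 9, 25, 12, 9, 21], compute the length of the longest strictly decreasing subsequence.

Let dp[i] be the longest decreasing subsequence ending at position i. Then dp = [1, 1, 2, 3, 3, 4, 1, 4, 5, 4, 1, 3, 4, 2].
The maximum is 5; one witness is 20, 19, 11, 6, 2 at positions 2,3,5,6,9.

5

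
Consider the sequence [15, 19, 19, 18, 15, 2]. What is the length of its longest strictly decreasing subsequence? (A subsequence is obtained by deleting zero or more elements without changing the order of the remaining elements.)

Let dp[i] be the longest decreasing subsequence ending at position i. Then dp = [1, 1, 1, 2, 3, 4].
The maximum is 4; one witness is 19, 18, 15, 2 at positions 2,4,5,6.

4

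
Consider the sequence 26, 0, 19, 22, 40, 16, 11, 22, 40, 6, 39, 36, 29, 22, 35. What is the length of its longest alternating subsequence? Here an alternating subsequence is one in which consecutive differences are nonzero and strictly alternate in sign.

9

Track the best alternating length ending on an up-step vs a down-step at each position: up/down = 1/1, 1/2, 3/2, 3/2, 3/1, 3/4, 3/4, 5/4, 5/1, 3/6, 7/6, 7/8, 7/8, 7/8, 9/8.
The maximum over both is 9; one such subsequence is 26, 0, 19, 16, 22, 6, 39, 29, 35.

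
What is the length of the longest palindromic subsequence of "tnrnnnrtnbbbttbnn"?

9

One longest palindromic subsequence is nntbbbtnn (positions 2,4,8,10,11,12,14,16,17); it reads the same forward and backward, and the interval DP gives dp[1][17] = 9.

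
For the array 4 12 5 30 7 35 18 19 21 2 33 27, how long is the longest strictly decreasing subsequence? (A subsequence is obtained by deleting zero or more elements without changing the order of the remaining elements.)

Let dp[i] be the longest decreasing subsequence ending at position i. Then dp = [1, 1, 2, 1, 2, 1, 2, 2, 2, 3, 2, 3].
The maximum is 3; one witness is 12, 5, 2 at positions 2,3,10.

3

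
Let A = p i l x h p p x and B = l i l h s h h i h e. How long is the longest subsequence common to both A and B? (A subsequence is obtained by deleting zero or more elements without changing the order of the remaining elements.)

A longest common subsequence is ilh (length 3); the LCS DP confirms no longer common subsequence exists.

3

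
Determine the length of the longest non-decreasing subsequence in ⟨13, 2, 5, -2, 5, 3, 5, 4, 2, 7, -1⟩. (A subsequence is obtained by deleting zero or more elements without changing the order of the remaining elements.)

5

One longest non-decreasing subsequence is 2, 5, 5, 5, 7 (positions 2,3,5,7,10), of length 5; no longer one exists.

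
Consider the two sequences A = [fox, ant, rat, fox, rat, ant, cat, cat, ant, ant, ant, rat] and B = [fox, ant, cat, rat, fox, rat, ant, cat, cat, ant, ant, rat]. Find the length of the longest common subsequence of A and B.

11

A longest common subsequence is fox, ant, rat, fox, rat, ant, cat, cat, ant, ant, rat (length 11); the LCS DP confirms no longer common subsequence exists.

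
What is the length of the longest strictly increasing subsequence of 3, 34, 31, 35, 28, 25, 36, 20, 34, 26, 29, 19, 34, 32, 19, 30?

5

Scanning left to right, the best length ending at each element is: 3→1, 34→2, 31→2, 35→3, 28→2, 25→2, 36→4, 20→2, 34→3, 26→3, 29→4, 19→2, 34→5, 32→5, 19→2, 30→5.
So the longest increasing subsequence has length 5, e.g. 3, 25, 26, 29, 34.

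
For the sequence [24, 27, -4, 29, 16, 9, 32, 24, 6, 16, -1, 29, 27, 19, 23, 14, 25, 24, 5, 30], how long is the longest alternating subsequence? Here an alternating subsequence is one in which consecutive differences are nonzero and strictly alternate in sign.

16

A longest alternating subsequence is 24, 27, -4, 29, 16, 32, 6, 16, -1, 29, 19, 23, 14, 25, 24, 30 (positions 1,2,3,4,5,7,9,10,11,12,14,15,16,17,18,20); its 15 consecutive differences strictly alternate in sign, and length 16 is optimal.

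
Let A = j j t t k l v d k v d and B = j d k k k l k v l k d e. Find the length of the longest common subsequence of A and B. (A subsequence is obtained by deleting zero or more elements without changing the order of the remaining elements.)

6

Backtracking the LCS table gives one alignment: j (A1,B1) → k (A5,B5) → l (A6,B6) → v (A7,B8) → k (A9,B10) → d (A11,B11).
So the longest common subsequence has length 6.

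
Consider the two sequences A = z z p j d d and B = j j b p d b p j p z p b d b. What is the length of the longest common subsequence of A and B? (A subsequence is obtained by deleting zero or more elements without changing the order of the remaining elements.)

3

Backtracking the LCS table gives one alignment: z (A2,B10) → p (A3,B11) → d (A5,B13).
So the longest common subsequence has length 3.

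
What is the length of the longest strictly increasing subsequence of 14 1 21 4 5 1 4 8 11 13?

Let dp[i] be the longest increasing subsequence ending at position i. Then dp = [1, 1, 2, 2, 3, 1, 2, 4, 5, 6].
The maximum is 6; one witness is 1, 4, 5, 8, 11, 13 at positions 2,4,5,8,9,10.

6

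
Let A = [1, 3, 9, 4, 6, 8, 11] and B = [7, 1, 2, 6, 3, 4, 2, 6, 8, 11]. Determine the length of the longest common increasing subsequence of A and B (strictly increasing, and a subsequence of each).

A longest common strictly increasing subsequence is 1, 3, 4, 6, 8, 11 (length 6); it appears in order in both A and B, and no longer such subsequence exists.

6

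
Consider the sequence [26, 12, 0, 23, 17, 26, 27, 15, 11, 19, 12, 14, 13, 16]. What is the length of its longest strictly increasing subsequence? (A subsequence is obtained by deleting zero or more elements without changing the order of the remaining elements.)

5

One longest increasing subsequence is 0, 11, 12, 14, 16 (positions 3,9,11,12,14), of length 5; no longer one exists.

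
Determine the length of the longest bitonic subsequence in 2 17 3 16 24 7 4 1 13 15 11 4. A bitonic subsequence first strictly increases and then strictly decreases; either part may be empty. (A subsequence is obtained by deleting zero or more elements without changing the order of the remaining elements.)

Let inc[i] be the LIS ending at i and dec[i] the longest strictly decreasing subsequence starting at i. inc = [1, 2, 2, 3, 4, 3, 3, 1, 4, 5, 4, 3], dec = [2, 5, 2, 4, 4, 3, 2, 1, 3, 3, 2, 1].
max_i inc[i]+dec[i]−1 = 7, with one witness 2, 3, 16, 24, 15, 11, 4.

7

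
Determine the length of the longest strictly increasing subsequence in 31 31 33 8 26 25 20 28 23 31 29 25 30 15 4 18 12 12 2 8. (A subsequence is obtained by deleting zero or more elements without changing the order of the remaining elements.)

5

Let dp[i] be the longest increasing subsequence ending at position i. Then dp = [1, 1, 2, 1, 2, 2, 2, 3, 3, 4, 4, 4, 5, 2, 1, 3, 2, 2, 1, 2].
The maximum is 5; one witness is 8, 26, 28, 29, 30 at positions 4,5,8,11,13.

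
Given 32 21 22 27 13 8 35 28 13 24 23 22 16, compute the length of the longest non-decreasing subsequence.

4

Let dp[i] be the longest non-decreasing subsequence ending at position i. Then dp = [1, 1, 2, 3, 1, 1, 4, 4, 2, 3, 3, 3, 3].
The maximum is 4; one witness is 21, 22, 27, 35 at positions 2,3,4,7.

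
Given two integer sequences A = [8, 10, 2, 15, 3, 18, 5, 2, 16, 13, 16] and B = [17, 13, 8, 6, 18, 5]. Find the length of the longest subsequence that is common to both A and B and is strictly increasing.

2

For each value that appears in both, track the longest common increasing run ending there.
The best achievable length is 2; one witness is 8, 18 (A-positions 1,6, B-positions 3,5).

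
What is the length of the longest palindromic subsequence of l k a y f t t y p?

One longest palindromic subsequence is ytty (positions 4,6,7,8); it reads the same forward and backward, and the interval DP gives dp[1][9] = 4.

4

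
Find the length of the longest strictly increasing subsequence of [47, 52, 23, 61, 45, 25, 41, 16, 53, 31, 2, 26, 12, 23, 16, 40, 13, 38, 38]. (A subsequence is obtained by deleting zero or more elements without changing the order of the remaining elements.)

Scanning left to right, the best length ending at each element is: 47→1, 52→2, 23→1, 61→3, 45→2, 25→2, 41→3, 16→1, 53→4, 31→3, 2→1, 26→3, 12→2, 23→3, 16→3, 40→4, 13→3, 38→4, 38→4.
So the longest increasing subsequence has length 4, e.g. 23, 25, 41, 53.

4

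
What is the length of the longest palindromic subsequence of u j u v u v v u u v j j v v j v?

10

One longest palindromic subsequence is jvvvuuvvvj (positions 2,4,6,7,8,9,10,13,14,15); it reads the same forward and backward, and the interval DP gives dp[1][16] = 10.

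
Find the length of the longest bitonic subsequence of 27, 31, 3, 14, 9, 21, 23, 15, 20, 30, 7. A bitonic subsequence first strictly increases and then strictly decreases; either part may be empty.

6

Let inc[i] be the LIS ending at i and dec[i] the longest strictly decreasing subsequence starting at i. inc = [1, 2, 1, 2, 2, 3, 4, 3, 4, 5, 2], dec = [4, 4, 1, 3, 2, 3, 3, 2, 2, 2, 1].
max_i inc[i]+dec[i]−1 = 6, with one witness 3, 14, 21, 23, 20, 7.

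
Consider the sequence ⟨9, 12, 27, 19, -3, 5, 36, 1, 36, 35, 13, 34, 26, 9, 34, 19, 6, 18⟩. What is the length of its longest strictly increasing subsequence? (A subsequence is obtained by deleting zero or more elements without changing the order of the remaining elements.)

One longest increasing subsequence is 9, 12, 19, 26, 34 (positions 1,2,4,13,15), of length 5; no longer one exists.

5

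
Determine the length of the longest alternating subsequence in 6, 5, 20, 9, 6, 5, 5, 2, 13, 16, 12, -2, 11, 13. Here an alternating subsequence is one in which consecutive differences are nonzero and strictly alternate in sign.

A longest alternating subsequence is 6, 5, 20, 9, 13, -2, 11 (positions 1,2,3,4,9,12,13); its 6 consecutive differences strictly alternate in sign, and length 7 is optimal.

7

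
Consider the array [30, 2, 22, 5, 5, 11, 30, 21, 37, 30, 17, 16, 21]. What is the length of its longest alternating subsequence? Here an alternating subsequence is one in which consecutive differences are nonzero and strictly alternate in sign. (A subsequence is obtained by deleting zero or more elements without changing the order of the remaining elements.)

Track the best alternating length ending on an up-step vs a down-step at each position: up/down = 1/1, 1/2, 3/2, 3/4, 3/4, 5/4, 5/1, 5/6, 7/1, 7/8, 5/8, 5/8, 9/8.
The maximum over both is 9; one such subsequence is 30, 2, 22, 5, 30, 21, 37, 17, 21.

9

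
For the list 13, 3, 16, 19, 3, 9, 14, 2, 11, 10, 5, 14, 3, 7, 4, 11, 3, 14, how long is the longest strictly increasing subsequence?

5

Scanning left to right, the best length ending at each element is: 13→1, 3→1, 16→2, 19→3, 3→1, 9→2, 14→3, 2→1, 11→3, 10→3, 5→2, 14→4, 3→2, 7→3, 4→3, 11→4, 3→2, 14→5.
So the longest increasing subsequence has length 5, e.g. 3, 9, 10, 11, 14.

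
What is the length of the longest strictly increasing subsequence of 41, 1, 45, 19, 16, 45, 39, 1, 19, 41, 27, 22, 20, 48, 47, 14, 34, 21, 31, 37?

7

Let dp[i] be the longest increasing subsequence ending at position i. Then dp = [1, 1, 2, 2, 2, 3, 3, 1, 3, 4, 4, 4, 4, 5, 5, 2, 5, 5, 6, 7].
The maximum is 7; one witness is 1, 16, 19, 20, 21, 31, 37 at positions 2,5,9,13,18,19,20.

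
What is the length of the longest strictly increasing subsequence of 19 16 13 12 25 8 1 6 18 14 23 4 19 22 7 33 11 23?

6

Let dp[i] be the longest increasing subsequence ending at position i. Then dp = [1, 1, 1, 1, 2, 1, 1, 2, 3, 3, 4, 2, 4, 5, 3, 6, 4, 6].
The maximum is 6; one witness is 1, 6, 18, 19, 22, 33 at positions 7,8,9,13,14,16.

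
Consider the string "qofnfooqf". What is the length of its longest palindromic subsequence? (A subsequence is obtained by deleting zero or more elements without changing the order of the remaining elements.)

Using dp[i][j] = 2 + dp[i+1][j−1] if the ends match, else max(dp[i+1][j], dp[i][j−1]):
dp[1][9] = 7. A witness is qofnfoq at positions 1,2,3,4,5,7,8.

7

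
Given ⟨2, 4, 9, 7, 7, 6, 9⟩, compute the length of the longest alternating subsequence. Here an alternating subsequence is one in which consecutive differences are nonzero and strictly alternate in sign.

Track the best alternating length ending on an up-step vs a down-step at each position: up/down = 1/1, 2/1, 2/1, 2/3, 2/3, 2/3, 4/1.
The maximum over both is 4; one such subsequence is 2, 9, 7, 9.

4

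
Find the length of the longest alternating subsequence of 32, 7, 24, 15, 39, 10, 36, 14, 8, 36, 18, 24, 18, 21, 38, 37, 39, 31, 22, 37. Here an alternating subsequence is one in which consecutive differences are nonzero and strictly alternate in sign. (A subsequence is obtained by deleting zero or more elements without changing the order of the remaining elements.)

17

Track the best alternating length ending on an up-step vs a down-step at each position: up/down = 1/1, 1/2, 3/2, 3/4, 5/1, 3/6, 7/6, 7/8, 3/8, 9/6, 9/10, 11/10, 9/12, 13/12, 13/6, 13/14, 15/1, 13/16, 13/16, 17/16.
The maximum over both is 17; one such subsequence is 32, 7, 24, 15, 39, 10, 36, 14, 36, 18, 24, 18, 38, 37, 39, 31, 37.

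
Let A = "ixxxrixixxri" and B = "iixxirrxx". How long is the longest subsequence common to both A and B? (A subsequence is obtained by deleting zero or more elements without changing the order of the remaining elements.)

6

Backtracking the LCS table gives one alignment: i (A1,B2) → x (A2,B3) → x (A3,B4) → r (A5,B7) → x (A9,B8) → x (A10,B9).
So the longest common subsequence has length 6.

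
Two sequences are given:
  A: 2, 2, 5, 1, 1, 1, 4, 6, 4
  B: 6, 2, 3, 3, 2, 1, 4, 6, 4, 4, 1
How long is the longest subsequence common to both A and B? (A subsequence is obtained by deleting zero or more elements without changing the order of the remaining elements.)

Backtracking the LCS table gives one alignment: 2 (A1,B2) → 2 (A2,B5) → 1 (A6,B6) → 4 (A7,B7) → 6 (A8,B8) → 4 (A9,B10).
So the longest common subsequence has length 6.

6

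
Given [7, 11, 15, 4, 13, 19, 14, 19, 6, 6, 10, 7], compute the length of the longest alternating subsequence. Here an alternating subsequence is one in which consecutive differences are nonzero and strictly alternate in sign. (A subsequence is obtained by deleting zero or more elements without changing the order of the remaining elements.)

A longest alternating subsequence is 7, 11, 4, 19, 14, 19, 6, 10, 7 (positions 1,2,4,6,7,8,9,11,12); its 8 consecutive differences strictly alternate in sign, and length 9 is optimal.

9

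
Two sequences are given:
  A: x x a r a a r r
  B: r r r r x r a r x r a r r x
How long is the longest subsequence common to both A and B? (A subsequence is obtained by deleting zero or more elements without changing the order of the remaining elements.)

6

A longest common subsequence is xxrarr (length 6); the LCS DP confirms no longer common subsequence exists.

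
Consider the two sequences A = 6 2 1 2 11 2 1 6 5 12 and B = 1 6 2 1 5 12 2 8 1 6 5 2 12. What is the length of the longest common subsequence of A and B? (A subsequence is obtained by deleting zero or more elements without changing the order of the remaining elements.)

Backtracking the LCS table gives one alignment: 6 (A1,B2) → 2 (A2,B3) → 1 (A3,B4) → 2 (A4,B7) → 1 (A7,B9) → 6 (A8,B10) → 5 (A9,B11) → 12 (A10,B13).
So the longest common subsequence has length 8.

8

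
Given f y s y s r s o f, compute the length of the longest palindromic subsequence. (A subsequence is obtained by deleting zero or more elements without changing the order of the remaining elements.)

5

Using dp[i][j] = 2 + dp[i+1][j−1] if the ends match, else max(dp[i+1][j], dp[i][j−1]):
dp[1][9] = 5. A witness is fsrsf at positions 1,5,6,7,9.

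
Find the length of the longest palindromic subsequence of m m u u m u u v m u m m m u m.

10

One longest palindromic subsequence is muumuumuum (positions 1,3,4,5,6,7,9,10,14,15); it reads the same forward and backward, and the interval DP gives dp[1][15] = 10.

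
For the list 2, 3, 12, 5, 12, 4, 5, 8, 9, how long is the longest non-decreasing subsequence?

6

Scanning left to right, the best length ending at each element is: 2→1, 3→2, 12→3, 5→3, 12→4, 4→3, 5→4, 8→5, 9→6.
So the longest non-decreasing subsequence has length 6, e.g. 2, 3, 5, 5, 8, 9.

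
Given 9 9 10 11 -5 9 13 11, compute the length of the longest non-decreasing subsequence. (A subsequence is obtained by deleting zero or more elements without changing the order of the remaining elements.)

5

Let dp[i] be the longest non-decreasing subsequence ending at position i. Then dp = [1, 2, 3, 4, 1, 3, 5, 5].
The maximum is 5; one witness is 9, 9, 10, 11, 13 at positions 1,2,3,4,7.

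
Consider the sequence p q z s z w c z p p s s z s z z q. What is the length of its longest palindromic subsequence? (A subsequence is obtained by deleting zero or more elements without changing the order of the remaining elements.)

10

Using dp[i][j] = 2 + dp[i+1][j−1] if the ends match, else max(dp[i+1][j], dp[i][j−1]):
dp[1][17] = 10. A witness is qzzzsszzzq at positions 2,3,5,8,11,12,13,15,16,17.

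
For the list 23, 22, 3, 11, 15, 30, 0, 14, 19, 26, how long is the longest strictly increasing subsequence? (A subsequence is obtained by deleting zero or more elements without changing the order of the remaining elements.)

Scanning left to right, the best length ending at each element is: 23→1, 22→1, 3→1, 11→2, 15→3, 30→4, 0→1, 14→3, 19→4, 26→5.
So the longest increasing subsequence has length 5, e.g. 3, 11, 15, 19, 26.

5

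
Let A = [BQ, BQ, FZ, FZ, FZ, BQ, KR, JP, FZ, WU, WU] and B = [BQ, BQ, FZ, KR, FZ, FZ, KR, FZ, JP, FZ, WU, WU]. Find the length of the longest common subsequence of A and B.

Backtracking the LCS table gives one alignment: BQ (A1,B1) → BQ (A2,B2) → FZ (A3,B3) → FZ (A4,B5) → FZ (A5,B6) → KR (A7,B7) → JP (A8,B9) → FZ (A9,B10) → WU (A10,B11) → WU (A11,B12).
So the longest common subsequence has length 10.

10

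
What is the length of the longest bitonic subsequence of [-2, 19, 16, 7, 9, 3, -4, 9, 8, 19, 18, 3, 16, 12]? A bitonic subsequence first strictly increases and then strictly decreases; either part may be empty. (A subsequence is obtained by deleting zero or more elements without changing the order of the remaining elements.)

7

One longest bitonic subsequence is -2, 7, 9, 19, 18, 16, 12 (positions 1,4,5,10,11,13,14): it rises to 19 then falls. Length 7 is optimal.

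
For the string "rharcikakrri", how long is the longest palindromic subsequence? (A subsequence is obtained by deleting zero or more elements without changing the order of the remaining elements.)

One longest palindromic subsequence is rrkakrr (positions 1,4,7,8,9,10,11); it reads the same forward and backward, and the interval DP gives dp[1][12] = 7.

7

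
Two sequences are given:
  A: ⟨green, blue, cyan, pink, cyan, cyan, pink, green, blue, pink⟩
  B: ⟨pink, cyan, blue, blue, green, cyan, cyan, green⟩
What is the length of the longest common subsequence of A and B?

4

Backtracking the LCS table gives one alignment: green (A1,B5) → cyan (A5,B6) → cyan (A6,B7) → green (A8,B8).
So the longest common subsequence has length 4.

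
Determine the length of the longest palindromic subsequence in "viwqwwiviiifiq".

7

One longest palindromic subsequence is qiiiiiq (positions 4,7,9,10,11,13,14); it reads the same forward and backward, and the interval DP gives dp[1][14] = 7.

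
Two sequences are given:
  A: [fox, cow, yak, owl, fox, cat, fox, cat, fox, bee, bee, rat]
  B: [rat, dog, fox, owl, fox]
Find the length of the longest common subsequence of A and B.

3

Backtracking the LCS table gives one alignment: fox (A1,B3) → owl (A4,B4) → fox (A9,B5).
So the longest common subsequence has length 3.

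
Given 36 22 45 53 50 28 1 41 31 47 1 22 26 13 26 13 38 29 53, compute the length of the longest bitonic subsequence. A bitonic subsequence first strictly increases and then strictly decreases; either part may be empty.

8

Let inc[i] be the LIS ending at i and dec[i] the longest strictly decreasing subsequence starting at i. inc = [1, 1, 2, 3, 3, 2, 1, 3, 3, 4, 1, 2, 3, 2, 3, 2, 4, 4, 5], dec = [4, 2, 5, 6, 5, 3, 1, 4, 3, 3, 1, 2, 2, 1, 2, 1, 2, 1, 1].
max_i inc[i]+dec[i]−1 = 8, with one witness 36, 45, 53, 50, 41, 31, 26, 13.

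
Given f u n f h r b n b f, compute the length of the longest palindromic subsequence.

Using dp[i][j] = 2 + dp[i+1][j−1] if the ends match, else max(dp[i+1][j], dp[i][j−1]):
dp[1][10] = 5. A witness is fbnbf at positions 1,7,8,9,10.

5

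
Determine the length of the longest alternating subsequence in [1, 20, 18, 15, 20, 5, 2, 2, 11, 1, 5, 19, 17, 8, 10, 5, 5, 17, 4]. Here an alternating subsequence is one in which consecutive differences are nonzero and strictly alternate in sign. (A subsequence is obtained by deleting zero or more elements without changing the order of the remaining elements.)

13

A longest alternating subsequence is 1, 20, 18, 20, 5, 11, 1, 19, 8, 10, 5, 17, 4 (positions 1,2,3,5,6,9,10,12,14,15,16,18,19); its 12 consecutive differences strictly alternate in sign, and length 13 is optimal.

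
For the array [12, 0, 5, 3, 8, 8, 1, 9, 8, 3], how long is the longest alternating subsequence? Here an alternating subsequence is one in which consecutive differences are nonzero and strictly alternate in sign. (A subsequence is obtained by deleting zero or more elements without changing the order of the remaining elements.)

A longest alternating subsequence is 12, 0, 5, 3, 8, 1, 9, 8 (positions 1,2,3,4,5,7,8,9); its 7 consecutive differences strictly alternate in sign, and length 8 is optimal.

8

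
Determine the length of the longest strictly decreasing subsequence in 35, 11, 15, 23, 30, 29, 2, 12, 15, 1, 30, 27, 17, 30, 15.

6

Let dp[i] be the longest decreasing subsequence ending at position i. Then dp = [1, 2, 2, 2, 2, 3, 4, 4, 4, 5, 2, 4, 5, 2, 6].
The maximum is 6; one witness is 35, 30, 29, 27, 17, 15 at positions 1,5,6,12,13,15.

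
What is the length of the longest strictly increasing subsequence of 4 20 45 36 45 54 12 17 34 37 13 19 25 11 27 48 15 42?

7

One longest increasing subsequence is 4, 12, 17, 19, 25, 27, 48 (positions 1,7,8,12,13,15,16), of length 7; no longer one exists.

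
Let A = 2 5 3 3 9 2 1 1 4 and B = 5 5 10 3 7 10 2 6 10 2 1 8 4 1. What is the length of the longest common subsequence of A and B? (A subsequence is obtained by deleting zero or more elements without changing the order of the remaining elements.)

5

A longest common subsequence is 5, 3, 2, 1, 1 (length 5); the LCS DP confirms no longer common subsequence exists.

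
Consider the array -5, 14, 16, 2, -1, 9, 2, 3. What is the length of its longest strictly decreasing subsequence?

Let dp[i] be the longest decreasing subsequence ending at position i. Then dp = [1, 1, 1, 2, 3, 2, 3, 3].
The maximum is 3; one witness is 14, 2, -1 at positions 2,4,5.

3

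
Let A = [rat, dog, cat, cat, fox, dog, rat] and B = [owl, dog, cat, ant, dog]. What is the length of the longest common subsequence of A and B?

A longest common subsequence is dog, cat, dog (length 3); the LCS DP confirms no longer common subsequence exists.

3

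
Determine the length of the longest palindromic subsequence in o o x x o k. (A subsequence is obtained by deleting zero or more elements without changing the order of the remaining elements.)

4

Using dp[i][j] = 2 + dp[i+1][j−1] if the ends match, else max(dp[i+1][j], dp[i][j−1]):
dp[1][6] = 4. A witness is oxxo at positions 2,3,4,5.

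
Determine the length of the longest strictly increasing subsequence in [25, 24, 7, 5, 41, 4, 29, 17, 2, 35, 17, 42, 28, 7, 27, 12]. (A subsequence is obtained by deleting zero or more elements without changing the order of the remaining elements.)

4

Scanning left to right, the best length ending at each element is: 25→1, 24→1, 7→1, 5→1, 41→2, 4→1, 29→2, 17→2, 2→1, 35→3, 17→2, 42→4, 28→3, 7→2, 27→3, 12→3.
So the longest increasing subsequence has length 4, e.g. 25, 29, 35, 42.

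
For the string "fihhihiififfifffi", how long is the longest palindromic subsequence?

Using dp[i][j] = 2 + dp[i+1][j−1] if the ends match, else max(dp[i+1][j], dp[i][j−1]):
dp[1][17] = 9. A witness is ifffifffi at positions 2,9,11,12,13,14,15,16,17.

9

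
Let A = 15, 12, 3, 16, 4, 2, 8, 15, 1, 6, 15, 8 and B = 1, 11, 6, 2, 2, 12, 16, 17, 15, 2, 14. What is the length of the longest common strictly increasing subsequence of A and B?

For each value that appears in both, track the longest common increasing run ending there.
The best achievable length is 3; one witness is 1, 6, 15 (A-positions 9,10,11, B-positions 1,3,9).

3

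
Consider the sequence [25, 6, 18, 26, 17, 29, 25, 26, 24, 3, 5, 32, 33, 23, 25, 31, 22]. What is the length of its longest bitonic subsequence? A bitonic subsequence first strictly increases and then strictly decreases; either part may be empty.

8

One longest bitonic subsequence is 6, 18, 26, 29, 26, 24, 23, 22 (positions 2,3,4,6,8,9,14,17): it rises to 29 then falls. Length 8 is optimal.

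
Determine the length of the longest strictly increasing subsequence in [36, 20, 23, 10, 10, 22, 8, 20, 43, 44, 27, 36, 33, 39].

Scanning left to right, the best length ending at each element is: 36→1, 20→1, 23→2, 10→1, 10→1, 22→2, 8→1, 20→2, 43→3, 44→4, 27→3, 36→4, 33→4, 39→5.
So the longest increasing subsequence has length 5, e.g. 20, 23, 27, 36, 39.

5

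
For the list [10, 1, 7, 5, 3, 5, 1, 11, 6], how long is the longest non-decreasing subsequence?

Let dp[i] be the longest non-decreasing subsequence ending at position i. Then dp = [1, 1, 2, 2, 2, 3, 2, 4, 4].
The maximum is 4; one witness is 1, 5, 5, 11 at positions 2,4,6,8.

4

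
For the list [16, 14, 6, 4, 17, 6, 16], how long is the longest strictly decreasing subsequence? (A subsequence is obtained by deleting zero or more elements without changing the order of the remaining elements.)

4

Let dp[i] be the longest decreasing subsequence ending at position i. Then dp = [1, 2, 3, 4, 1, 3, 2].
The maximum is 4; one witness is 16, 14, 6, 4 at positions 1,2,3,4.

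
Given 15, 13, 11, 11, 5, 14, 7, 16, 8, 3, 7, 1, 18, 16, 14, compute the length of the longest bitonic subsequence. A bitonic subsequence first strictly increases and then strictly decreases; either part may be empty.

Let inc[i] be the LIS ending at i and dec[i] the longest strictly decreasing subsequence starting at i. inc = [1, 1, 1, 1, 1, 2, 2, 3, 3, 1, 2, 1, 4, 4, 4], dec = [6, 5, 4, 4, 3, 4, 3, 4, 3, 2, 2, 1, 3, 2, 1].
max_i inc[i]+dec[i]−1 = 6, with one witness 15, 13, 11, 8, 7, 1.

6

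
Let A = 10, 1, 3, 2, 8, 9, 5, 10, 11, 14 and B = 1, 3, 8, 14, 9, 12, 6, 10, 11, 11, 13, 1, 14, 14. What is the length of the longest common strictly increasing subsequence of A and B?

7

A longest common strictly increasing subsequence is 1, 3, 8, 9, 10, 11, 14 (length 7); it appears in order in both A and B, and no longer such subsequence exists.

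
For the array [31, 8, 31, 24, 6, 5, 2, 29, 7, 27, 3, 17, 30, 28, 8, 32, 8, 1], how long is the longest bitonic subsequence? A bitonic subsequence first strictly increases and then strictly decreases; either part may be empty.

7

One longest bitonic subsequence is 8, 31, 29, 27, 17, 8, 1 (positions 2,3,8,10,12,17,18): it rises to 31 then falls. Length 7 is optimal.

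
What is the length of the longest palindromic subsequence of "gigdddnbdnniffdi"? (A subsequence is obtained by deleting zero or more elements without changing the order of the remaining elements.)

Using dp[i][j] = 2 + dp[i+1][j−1] if the ends match, else max(dp[i+1][j], dp[i][j−1]):
dp[1][16] = 7. A witness is idnnndi at positions 2,4,7,10,11,15,16.

7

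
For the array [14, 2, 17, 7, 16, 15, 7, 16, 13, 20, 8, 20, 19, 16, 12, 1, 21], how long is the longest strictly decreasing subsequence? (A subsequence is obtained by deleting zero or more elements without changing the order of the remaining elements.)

6

Let dp[i] be the longest decreasing subsequence ending at position i. Then dp = [1, 2, 1, 2, 2, 3, 4, 2, 4, 1, 5, 1, 2, 3, 5, 6, 1].
The maximum is 6; one witness is 17, 16, 15, 13, 8, 1 at positions 3,5,6,9,11,16.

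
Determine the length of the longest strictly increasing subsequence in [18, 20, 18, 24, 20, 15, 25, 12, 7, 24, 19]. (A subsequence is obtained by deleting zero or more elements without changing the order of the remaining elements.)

Scanning left to right, the best length ending at each element is: 18→1, 20→2, 18→1, 24→3, 20→2, 15→1, 25→4, 12→1, 7→1, 24→3, 19→2.
So the longest increasing subsequence has length 4, e.g. 18, 20, 24, 25.

4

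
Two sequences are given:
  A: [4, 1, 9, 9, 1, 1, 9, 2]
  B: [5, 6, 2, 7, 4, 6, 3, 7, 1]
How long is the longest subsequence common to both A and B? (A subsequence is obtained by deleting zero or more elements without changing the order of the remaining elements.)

2

Backtracking the LCS table gives one alignment: 4 (A1,B5) → 1 (A6,B9).
So the longest common subsequence has length 2.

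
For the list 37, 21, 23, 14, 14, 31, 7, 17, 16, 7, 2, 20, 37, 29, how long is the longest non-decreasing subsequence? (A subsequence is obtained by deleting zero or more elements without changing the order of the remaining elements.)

5

Scanning left to right, the best length ending at each element is: 37→1, 21→1, 23→2, 14→1, 14→2, 31→3, 7→1, 17→3, 16→3, 7→2, 2→1, 20→4, 37→5, 29→5.
So the longest non-decreasing subsequence has length 5, e.g. 14, 14, 17, 20, 37.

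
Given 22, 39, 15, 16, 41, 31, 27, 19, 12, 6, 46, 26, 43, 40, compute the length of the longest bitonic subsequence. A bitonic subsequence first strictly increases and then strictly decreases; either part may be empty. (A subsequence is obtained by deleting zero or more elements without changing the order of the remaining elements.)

Let inc[i] be the LIS ending at i and dec[i] the longest strictly decreasing subsequence starting at i. inc = [1, 2, 1, 2, 3, 3, 3, 3, 1, 1, 4, 4, 5, 5], dec = [4, 6, 3, 3, 6, 5, 4, 3, 2, 1, 3, 1, 2, 1].
max_i inc[i]+dec[i]−1 = 8, with one witness 22, 39, 41, 31, 27, 19, 12, 6.

8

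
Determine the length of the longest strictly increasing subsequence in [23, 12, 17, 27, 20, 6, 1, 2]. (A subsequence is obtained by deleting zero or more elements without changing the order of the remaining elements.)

One longest increasing subsequence is 12, 17, 27 (positions 2,3,4), of length 3; no longer one exists.

3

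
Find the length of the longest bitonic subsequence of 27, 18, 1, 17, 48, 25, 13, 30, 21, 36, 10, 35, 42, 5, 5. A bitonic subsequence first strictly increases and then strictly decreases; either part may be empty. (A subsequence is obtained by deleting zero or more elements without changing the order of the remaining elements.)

7

Let inc[i] be the LIS ending at i and dec[i] the longest strictly decreasing subsequence starting at i. inc = [1, 1, 1, 2, 3, 3, 2, 4, 3, 5, 2, 5, 6, 2, 2], dec = [6, 5, 1, 4, 5, 4, 3, 4, 3, 3, 2, 2, 2, 1, 1].
max_i inc[i]+dec[i]−1 = 7, with one witness 1, 17, 48, 30, 21, 10, 5.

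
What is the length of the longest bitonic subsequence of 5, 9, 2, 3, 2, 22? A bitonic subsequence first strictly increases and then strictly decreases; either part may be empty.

One longest bitonic subsequence is 5, 9, 3, 2 (positions 1,2,4,5): it rises to 9 then falls. Length 4 is optimal.

4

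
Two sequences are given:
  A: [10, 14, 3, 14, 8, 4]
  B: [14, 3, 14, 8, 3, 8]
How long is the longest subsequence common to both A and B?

4

A longest common subsequence is 14, 3, 14, 8 (length 4); the LCS DP confirms no longer common subsequence exists.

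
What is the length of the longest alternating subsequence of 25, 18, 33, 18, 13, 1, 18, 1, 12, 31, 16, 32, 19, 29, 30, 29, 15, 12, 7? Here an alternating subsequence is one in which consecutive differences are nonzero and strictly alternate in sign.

Track the best alternating length ending on an up-step vs a down-step at each position: up/down = 1/1, 1/2, 3/1, 1/4, 1/4, 1/4, 5/4, 1/6, 7/6, 7/4, 7/8, 9/4, 9/10, 11/10, 11/10, 11/12, 7/12, 7/12, 7/12.
The maximum over both is 12; one such subsequence is 25, 18, 33, 13, 18, 1, 31, 16, 32, 19, 30, 29.

12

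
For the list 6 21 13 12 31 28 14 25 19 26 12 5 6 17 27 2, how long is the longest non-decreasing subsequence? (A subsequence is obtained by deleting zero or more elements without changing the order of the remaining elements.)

6

One longest non-decreasing subsequence is 6, 13, 14, 25, 26, 27 (positions 1,3,7,8,10,15), of length 6; no longer one exists.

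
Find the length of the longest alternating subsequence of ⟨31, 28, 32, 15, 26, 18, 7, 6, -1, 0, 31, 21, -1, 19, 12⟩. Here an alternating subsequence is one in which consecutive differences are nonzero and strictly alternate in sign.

A longest alternating subsequence is 31, 28, 32, 15, 26, -1, 0, -1, 19, 12 (positions 1,2,3,4,5,9,10,13,14,15); its 9 consecutive differences strictly alternate in sign, and length 10 is optimal.

10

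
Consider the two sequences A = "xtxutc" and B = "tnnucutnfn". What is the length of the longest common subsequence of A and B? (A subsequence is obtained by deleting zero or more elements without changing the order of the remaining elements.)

Backtracking the LCS table gives one alignment: t (A2,B1) → u (A4,B6) → t (A5,B7).
So the longest common subsequence has length 3.

3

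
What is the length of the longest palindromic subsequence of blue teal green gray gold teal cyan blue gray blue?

One longest palindromic subsequence is blue gray blue gray blue (positions 1,4,8,9,10); it reads the same forward and backward, and the interval DP gives dp[1][10] = 5.

5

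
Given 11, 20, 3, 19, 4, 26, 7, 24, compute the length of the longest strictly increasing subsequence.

4

One longest increasing subsequence is 3, 4, 7, 24 (positions 3,5,7,8), of length 4; no longer one exists.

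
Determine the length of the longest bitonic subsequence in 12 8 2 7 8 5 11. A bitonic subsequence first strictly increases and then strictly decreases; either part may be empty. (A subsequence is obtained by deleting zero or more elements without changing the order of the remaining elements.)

One longest bitonic subsequence is 12, 8, 7, 5 (positions 1,2,4,6): it rises to 12 then falls. Length 4 is optimal.

4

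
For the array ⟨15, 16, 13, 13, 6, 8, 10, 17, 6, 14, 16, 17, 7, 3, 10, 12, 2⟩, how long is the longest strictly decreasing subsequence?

Let dp[i] be the longest decreasing subsequence ending at position i. Then dp = [1, 1, 2, 2, 3, 3, 3, 1, 4, 2, 2, 1, 4, 5, 3, 3, 6].
The maximum is 6; one witness is 15, 13, 8, 6, 3, 2 at positions 1,3,6,9,14,17.

6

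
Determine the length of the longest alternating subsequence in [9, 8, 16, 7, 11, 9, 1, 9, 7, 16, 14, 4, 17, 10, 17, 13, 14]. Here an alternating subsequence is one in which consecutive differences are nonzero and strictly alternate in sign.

15

Track the best alternating length ending on an up-step vs a down-step at each position: up/down = 1/1, 1/2, 3/1, 1/4, 5/4, 5/6, 1/6, 7/6, 7/8, 9/1, 9/10, 7/10, 11/1, 11/12, 13/1, 13/14, 15/14.
The maximum over both is 15; one such subsequence is 9, 8, 16, 7, 11, 1, 9, 7, 16, 14, 17, 10, 17, 13, 14.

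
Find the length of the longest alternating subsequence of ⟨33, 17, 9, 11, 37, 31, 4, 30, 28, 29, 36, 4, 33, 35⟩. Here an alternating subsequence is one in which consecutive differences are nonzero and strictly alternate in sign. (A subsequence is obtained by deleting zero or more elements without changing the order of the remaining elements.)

Track the best alternating length ending on an up-step vs a down-step at each position: up/down = 1/1, 1/2, 1/2, 3/2, 3/1, 3/4, 1/4, 5/4, 5/6, 7/6, 7/4, 1/8, 9/8, 9/8.
The maximum over both is 9; one such subsequence is 33, 9, 11, 4, 30, 28, 29, 4, 33.

9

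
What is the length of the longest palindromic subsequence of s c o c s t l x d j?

5

One longest palindromic subsequence is scocs (positions 1,2,3,4,5); it reads the same forward and backward, and the interval DP gives dp[1][10] = 5.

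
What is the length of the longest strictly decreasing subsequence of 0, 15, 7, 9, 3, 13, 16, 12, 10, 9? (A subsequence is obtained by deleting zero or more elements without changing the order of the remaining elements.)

5

Scanning left to right, the best length ending at each element is: 0→1, 15→1, 7→2, 9→2, 3→3, 13→2, 16→1, 12→3, 10→4, 9→5.
So the longest decreasing subsequence has length 5, e.g. 15, 13, 12, 10, 9.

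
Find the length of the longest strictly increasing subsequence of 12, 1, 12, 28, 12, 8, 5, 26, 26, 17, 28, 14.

Let dp[i] be the longest increasing subsequence ending at position i. Then dp = [1, 1, 2, 3, 2, 2, 2, 3, 3, 3, 4, 3].
The maximum is 4; one witness is 1, 12, 26, 28 at positions 2,3,8,11.

4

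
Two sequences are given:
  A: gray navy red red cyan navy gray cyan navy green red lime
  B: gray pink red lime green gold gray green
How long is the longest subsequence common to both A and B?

Backtracking the LCS table gives one alignment: gray (A1,B1) → red (A3,B3) → gray (A7,B7) → green (A10,B8).
So the longest common subsequence has length 4.

4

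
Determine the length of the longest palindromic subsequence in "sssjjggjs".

One longest palindromic subsequence is sjggjs (positions 1,4,6,7,8,9); it reads the same forward and backward, and the interval DP gives dp[1][9] = 6.

6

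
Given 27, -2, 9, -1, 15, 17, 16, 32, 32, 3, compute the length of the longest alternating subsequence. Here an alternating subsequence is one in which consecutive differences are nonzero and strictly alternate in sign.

Track the best alternating length ending on an up-step vs a down-step at each position: up/down = 1/1, 1/2, 3/2, 3/4, 5/2, 5/2, 5/6, 7/1, 7/1, 5/8.
The maximum over both is 8; one such subsequence is 27, -2, 9, -1, 17, 16, 32, 3.

8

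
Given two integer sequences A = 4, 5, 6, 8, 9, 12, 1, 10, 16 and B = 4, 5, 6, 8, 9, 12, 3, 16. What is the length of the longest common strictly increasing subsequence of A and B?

7

For each value that appears in both, track the longest common increasing run ending there.
The best achievable length is 7; one witness is 4, 5, 6, 8, 9, 12, 16 (A-positions 1,2,3,4,5,6,9, B-positions 1,2,3,4,5,6,8).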